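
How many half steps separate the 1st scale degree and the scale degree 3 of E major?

4

The scale is E F♯ G♯ A B C♯ D♯.
E up to G♯ is a major third — 4 semitones.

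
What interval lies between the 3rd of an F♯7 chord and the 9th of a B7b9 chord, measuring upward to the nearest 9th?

diminished third

The 3rd of F♯7 is A♯; the 9th of B7b9 is C.
3 letter names make it a third; at 2 semitones (a whole step narrower than major) the quality is diminished.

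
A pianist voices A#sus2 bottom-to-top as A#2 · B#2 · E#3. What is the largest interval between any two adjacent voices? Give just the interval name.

Adjacent intervals: A#2→B#2 = major second; B#2→E#3 = perfect fourth.
The largest is B#2 to E#3, a perfect fourth (5 semitones).

perfect fourth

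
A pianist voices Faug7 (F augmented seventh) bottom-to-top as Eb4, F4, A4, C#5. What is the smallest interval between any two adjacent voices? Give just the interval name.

Adjacent intervals: Eb4→F4 = major second; F4→A4 = major third; A4→C#5 = major third.
The smallest is Eb4 to F4, a major second (2 semitones).

major 2nd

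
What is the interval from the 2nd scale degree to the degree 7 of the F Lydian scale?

major sixth

The scale runs F G A B C D E.
So we need the interval from G up to E.
G up to E spans 6 letter names and 9 semitones — a major sixth.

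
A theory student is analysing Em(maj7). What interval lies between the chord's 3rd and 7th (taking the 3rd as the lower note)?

EmM7 is spelled E-G-B-D#.
The 3rd is G and the 7th is D#.
5 letter names make it a fifth; at 8 semitones (a half step wider than perfect) the quality is augmented.

augmented fifth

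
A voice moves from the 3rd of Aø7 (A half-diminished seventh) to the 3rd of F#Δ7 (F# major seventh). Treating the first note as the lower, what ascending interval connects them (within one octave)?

The 3rd of Aø7 (A half-diminished seventh) is C; the 3rd of F#Δ7 (F# major seventh) is A#.
From C to A#: 10 semitones over a sixth = augmented.

augmented sixth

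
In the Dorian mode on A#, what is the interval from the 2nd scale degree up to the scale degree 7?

minor sixth

The scale runs A# B# C# D# E# F## G#.
The 2nd scale degree is B# and the 7th degree is G#.
6 letter names make it a sixth; at 8 semitones (a half step narrower than major) the quality is minor.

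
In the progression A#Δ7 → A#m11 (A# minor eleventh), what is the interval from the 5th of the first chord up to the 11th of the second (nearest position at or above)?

The 5th of A#Δ7 is E#; the 11th of A#m11 (A# minor eleventh) is D#.
From E# to D#: 10 semitones over a seventh = minor.

minor seventh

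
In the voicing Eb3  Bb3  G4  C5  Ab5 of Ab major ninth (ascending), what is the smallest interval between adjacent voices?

perfect 4th

Adjacent intervals: Eb3→Bb3 = perfect fifth; Bb3→G4 = major sixth; G4→C5 = perfect fourth; C5→Ab5 = minor sixth.
The smallest is G4 to C5, a perfect fourth (5 semitones).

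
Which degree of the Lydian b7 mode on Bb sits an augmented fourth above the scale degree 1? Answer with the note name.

E

The scale is Bb C D E F G Ab.
The scale degree 1 is Bb; an augmented fourth above that is E — scale degree 4.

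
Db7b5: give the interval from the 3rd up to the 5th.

The chord tones of Db7b5 (Db dominant seventh flat five) are Db-F-Abb-Cb.
3rd = F; 5th = Abb.
3 letter names make it a third; at 2 semitones (a whole step narrower than major) the quality is diminished.

d3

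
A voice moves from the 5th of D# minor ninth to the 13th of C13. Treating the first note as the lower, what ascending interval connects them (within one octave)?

diminished 8th

The 5th of D# minor ninth is A#; the 13th of C13 is A.
From A# to A: 11 semitones over an octave = diminished.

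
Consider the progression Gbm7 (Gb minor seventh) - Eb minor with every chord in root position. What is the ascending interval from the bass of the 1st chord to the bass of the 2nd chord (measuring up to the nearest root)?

The roots are Gb and Eb.
From Gb to Eb is 9 semitones, exactly the major sixth.

major sixth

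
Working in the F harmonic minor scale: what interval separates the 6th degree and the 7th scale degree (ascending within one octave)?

augmented second

The scale runs F G Ab Bb C Db E.
The 6th degree is Db and the 7th scale degree is E.
From Db to E: 3 semitones over a second = augmented.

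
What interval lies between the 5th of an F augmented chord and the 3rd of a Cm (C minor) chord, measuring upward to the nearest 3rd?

The 5th of F augmented is C#; the 3rd of Cm (C minor) is Eb.
C# up to Eb is 2 semitones, a whole step narrower than a major third, so the interval is diminished.

diminished 3rd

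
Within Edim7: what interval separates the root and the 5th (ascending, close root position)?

Spelling the chord: E G B♭ D♭.
The root is E and the 5th is B♭.
From E to B♭: 6 semitones over a fifth = diminished.

d5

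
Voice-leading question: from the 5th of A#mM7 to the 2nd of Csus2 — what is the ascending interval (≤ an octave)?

The 5th of A#mM7 is E#; the 2nd of Csus2 is D.
7 letter names make it a seventh; at 9 semitones (a whole step narrower than major) the quality is diminished.

diminished seventh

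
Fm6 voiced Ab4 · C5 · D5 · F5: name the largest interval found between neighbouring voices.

major third

Adjacent intervals: Ab4→C5 = major third; C5→D5 = major second; D5→F5 = minor third.
The largest is Ab4 to C5, a major third (4 semitones).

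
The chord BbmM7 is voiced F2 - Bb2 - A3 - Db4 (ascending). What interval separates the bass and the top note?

The outer voices are F2 and Db4.
F up to Db is 20 semitones, a half step narrower than a major thirteenth, so the interval is minor.

minor 13th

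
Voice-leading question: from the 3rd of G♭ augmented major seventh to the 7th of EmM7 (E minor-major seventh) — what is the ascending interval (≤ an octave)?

A3

G♭ augmented major seventh has B♭ as its 3rd, and EmM7 (E minor-major seventh) has D♯ as its 7th.
From B♭ to D♯: 5 semitones over a third = augmented.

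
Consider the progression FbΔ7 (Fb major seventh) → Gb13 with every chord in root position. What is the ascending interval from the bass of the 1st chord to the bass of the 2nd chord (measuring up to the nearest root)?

M2

The roots are Fb and Gb.
From Fb to Gb is 2 semitones, exactly the major second.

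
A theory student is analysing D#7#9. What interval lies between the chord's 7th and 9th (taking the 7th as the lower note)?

D#7#9: D#–F##–A#–C#–E##.
That puts C# below E##.
3 letter names make it a third; at 5 semitones (a half step wider than major) the quality is augmented.

A3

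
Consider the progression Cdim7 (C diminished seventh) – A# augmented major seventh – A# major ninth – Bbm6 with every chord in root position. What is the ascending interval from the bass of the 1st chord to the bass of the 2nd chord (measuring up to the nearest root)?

augmented sixth

The roots are C and A#.
From C to A#: 10 semitones over a sixth = augmented.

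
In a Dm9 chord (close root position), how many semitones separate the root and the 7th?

The chord tones of Dmin9 (D minor ninth) are D, F, A, C, E.
D to C is a minor seventh: 10 semitones.

10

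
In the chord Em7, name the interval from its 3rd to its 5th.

The chord tones of E minor seventh are E, G, B, D.
That puts G below B.
From G to B is 4 semitones, exactly the major third.

major third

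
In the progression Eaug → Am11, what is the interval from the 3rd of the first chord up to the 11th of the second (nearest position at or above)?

The 3rd of Eaug is G♯; the 11th of Am11 is D.
5 letter names make it a fifth; at 6 semitones (a half step narrower than perfect) the quality is diminished.

diminished fifth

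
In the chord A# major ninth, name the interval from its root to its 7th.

major seventh

Spelling the chord: A#-C##-E#-G##-B#.
So we need the interval from A# up to G##.
Counting 7 letters and 11 half steps from A# gives a major seventh.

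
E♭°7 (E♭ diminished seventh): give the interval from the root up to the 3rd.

E♭°7 (E♭ diminished seventh) is spelled E♭, G♭, B𝄫, D𝄫.
Root = E♭; 3rd = G♭.
3 letter names make it a third; at 3 semitones (a half step narrower than major) the quality is minor.

minor 3rd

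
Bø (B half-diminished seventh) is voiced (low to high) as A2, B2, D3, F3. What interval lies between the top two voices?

Those voices are D3 and F3.
D up to F is 3 semitones, a half step narrower than a major third, so the interval is minor.

minor 3rd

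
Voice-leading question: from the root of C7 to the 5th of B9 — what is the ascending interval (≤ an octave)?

augmented fourth

The root of C7 is C; the 5th of B9 is F♯.
C up to F♯ is 6 semitones, a half step wider than a perfect fourth, so the interval is augmented.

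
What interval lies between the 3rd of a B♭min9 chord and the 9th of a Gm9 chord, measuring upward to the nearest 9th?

augmented fifth

The 3rd of B♭min9 is D♭; the 9th of Gm9 is A.
5 letter names make it a fifth; at 8 semitones (a half step wider than perfect) the quality is augmented.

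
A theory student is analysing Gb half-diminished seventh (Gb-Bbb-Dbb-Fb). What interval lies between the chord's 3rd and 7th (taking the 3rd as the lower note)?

perfect fifth

3rd = Bbb; 7th = Fb.
Counting 5 letters and 7 half steps from Bbb gives a perfect fifth.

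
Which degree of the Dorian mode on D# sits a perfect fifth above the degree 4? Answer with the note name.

D#

The scale is D# E# F# G# A# B# C#.
The degree 4 is G#; a perfect fifth above that is D# — scale degree 1.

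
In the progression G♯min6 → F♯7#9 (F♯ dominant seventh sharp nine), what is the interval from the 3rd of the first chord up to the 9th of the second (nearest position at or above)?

G♯min6 has B as its 3rd, and F♯7#9 (F♯ dominant seventh sharp nine) has G𝄪 as its 9th.
6 letter names make it a sixth; at 10 semitones (a half step wider than major) the quality is augmented.

A6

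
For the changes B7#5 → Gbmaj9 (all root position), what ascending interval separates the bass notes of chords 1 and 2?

The roots are B and Gb.
6 letter names make it a sixth; at 7 semitones (a whole step narrower than major) the quality is diminished.

diminished sixth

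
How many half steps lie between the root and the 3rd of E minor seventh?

E-7 (E minor seventh): E G B D.
E to G is a minor third: 3 semitones.

3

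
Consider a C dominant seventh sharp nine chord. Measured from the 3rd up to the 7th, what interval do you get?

diminished fifth

C7#9 (C dominant seventh sharp nine) is spelled C–E–G–Bb–D#.
That puts E below Bb.
From E to Bb: 6 semitones over a fifth = diminished.
This 3–7 tritone is the characteristic tension at the heart of the dominant sound.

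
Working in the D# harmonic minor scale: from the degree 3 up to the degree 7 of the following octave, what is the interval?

D# harmonic minor: D# E# F# G# A# B C##.
That puts F# below C##.
F# up to C## is 20 semitones, a half step wider than a perfect twelfth, so the interval is augmented.

augmented twelfth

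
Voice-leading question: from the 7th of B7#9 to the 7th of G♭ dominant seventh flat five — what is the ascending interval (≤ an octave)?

B7#9 has A as its 7th, and G♭ dominant seventh flat five has F♭ as its 7th.
A up to F♭ is 7 semitones, a whole step narrower than a major sixth, so the interval is diminished.

diminished sixth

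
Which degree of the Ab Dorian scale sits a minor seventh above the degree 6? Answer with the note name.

The scale is Ab Bb Cb Db Eb F Gb.
The degree 6 is F; a minor seventh above that is Eb — scale degree 5.

Eb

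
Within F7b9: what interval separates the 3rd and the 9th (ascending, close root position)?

diminished seventh

F7b9 is spelled F A C Eb Gb.
3rd = A; 9th = Gb.
7 letter names make it a seventh; at 9 semitones (a whole step narrower than major) the quality is diminished.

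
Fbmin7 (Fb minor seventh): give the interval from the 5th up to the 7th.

minor third

Fbm7 (Fb minor seventh) is spelled Fb-Abb-Cb-Ebb.
The 5th is Cb and the 7th is Ebb.
From Cb to Ebb: 3 semitones over a third = minor.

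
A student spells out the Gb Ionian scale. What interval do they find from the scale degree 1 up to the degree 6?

major 6th

Gb major: Gb Ab Bb Cb Db Eb F.
Scale degree 1 = Gb; 6th degree = Eb.
Counting 6 letters and 9 half steps from Gb gives a major sixth.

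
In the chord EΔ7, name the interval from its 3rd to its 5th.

m3

Spelling the chord: E–G♯–B–D♯.
That puts G♯ below B.
From G♯ to B: 3 semitones over a third = minor.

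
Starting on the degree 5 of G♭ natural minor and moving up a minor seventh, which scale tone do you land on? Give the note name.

The scale is G♭ A♭ B𝄫 C♭ D♭ E𝄫 F♭.
The degree 5 is D♭; a minor seventh above that is C♭ — scale degree 4.

Cb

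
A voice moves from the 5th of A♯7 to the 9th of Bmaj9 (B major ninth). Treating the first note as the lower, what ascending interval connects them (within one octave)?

minor sixth

The 5th of A♯7 is E♯; the 9th of Bmaj9 (B major ninth) is C♯.
6 letter names make it a sixth; at 8 semitones (a half step narrower than major) the quality is minor.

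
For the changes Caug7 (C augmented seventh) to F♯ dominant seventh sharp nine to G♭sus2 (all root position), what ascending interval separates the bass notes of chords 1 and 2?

augmented 4th

The roots are C and F♯.
From C to F♯: 6 semitones over a fourth = augmented.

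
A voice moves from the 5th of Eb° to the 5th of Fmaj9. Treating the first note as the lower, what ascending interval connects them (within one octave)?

augmented second

Eb° has Bbb as its 5th, and Fmaj9 has C as its 5th.
From Bbb to C: 3 semitones over a second = augmented.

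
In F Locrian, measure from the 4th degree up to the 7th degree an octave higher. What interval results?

F locrian: F G♭ A♭ B♭ C♭ D♭ E♭.
The 4th degree is B♭ and the scale degree 7 (up an octave) is E♭.
B♭ up to E♭ spans 11 letter names and 17 semitones — a perfect eleventh.

perfect eleventh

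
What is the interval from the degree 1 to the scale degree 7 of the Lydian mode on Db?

major seventh

The scale runs Db Eb F G Ab Bb C.
Degree 1 = Db; 7th degree = C.
Db up to C spans 7 letter names and 11 semitones — a major seventh.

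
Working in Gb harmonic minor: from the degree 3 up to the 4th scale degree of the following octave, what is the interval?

The scale runs Gb Ab Bbb Cb Db Ebb F.
Degree 3 = Bbb; 4th scale degree (up an octave) = Cb.
From Bbb to Cb is 14 semitones, exactly the major ninth.

major ninth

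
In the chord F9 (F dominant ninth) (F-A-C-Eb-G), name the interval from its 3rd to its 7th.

d5

That puts A below Eb.
5 letter names make it a fifth; at 6 semitones (a half step narrower than perfect) the quality is diminished.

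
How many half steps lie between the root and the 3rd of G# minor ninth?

The chord tones of G#m9 are G#-B-D#-F#-A#.
G# to B is a minor third: 3 semitones.

3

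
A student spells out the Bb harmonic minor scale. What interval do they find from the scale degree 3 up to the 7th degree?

Spelling the Bb harmonic minor scale: Bb C Db Eb F Gb A.
So we need the interval from Db up to A.
5 letter names make it a fifth; at 8 semitones (a half step wider than perfect) the quality is augmented.

augmented 5th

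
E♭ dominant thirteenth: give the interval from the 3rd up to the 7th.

d5

E♭13 (E♭ dominant thirteenth) is spelled E♭–G–B♭–D♭–F–C.
The 3rd is G and the 7th is D♭.
5 letter names make it a fifth; at 6 semitones (a half step narrower than perfect) the quality is diminished.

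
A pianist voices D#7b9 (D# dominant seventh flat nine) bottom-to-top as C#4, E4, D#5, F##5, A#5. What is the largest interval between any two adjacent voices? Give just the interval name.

M7

Adjacent intervals: C#4→E4 = minor third; E4→D#5 = major seventh; D#5→F##5 = major third; F##5→A#5 = minor third.
The largest is E4 to D#5, a major seventh (11 semitones).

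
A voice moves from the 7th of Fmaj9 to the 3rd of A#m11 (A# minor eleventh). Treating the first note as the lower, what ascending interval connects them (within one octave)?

The 7th of Fmaj9 is E; the 3rd of A#m11 (A# minor eleventh) is C#.
From E to C# is 9 semitones, exactly the major sixth.

M6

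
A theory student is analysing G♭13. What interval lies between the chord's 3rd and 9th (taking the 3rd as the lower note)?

G♭13 (G♭ dominant thirteenth): G♭ B♭ D♭ F♭ A♭ E♭.
So we need the interval from B♭ up to A♭.
From B♭ to A♭: 10 semitones over a seventh = minor.

minor seventh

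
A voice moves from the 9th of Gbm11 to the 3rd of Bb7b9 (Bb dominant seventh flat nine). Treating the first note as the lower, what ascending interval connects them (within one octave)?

Gbm11 has Ab as its 9th, and Bb7b9 (Bb dominant seventh flat nine) has D as its 3rd.
From Ab to D: 6 semitones over a fourth = augmented.

augmented 4th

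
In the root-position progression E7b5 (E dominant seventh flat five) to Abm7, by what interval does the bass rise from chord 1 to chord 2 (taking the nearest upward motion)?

The roots are E and Ab.
From E to Ab: 4 semitones over a fourth = diminished.

diminished 4th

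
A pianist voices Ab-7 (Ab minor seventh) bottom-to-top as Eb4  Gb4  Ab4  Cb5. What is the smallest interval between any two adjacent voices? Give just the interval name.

major second

Adjacent intervals: Eb4→Gb4 = minor third; Gb4→Ab4 = major second; Ab4→Cb5 = minor third.
The smallest is Gb4 to Ab4, a major second (2 semitones).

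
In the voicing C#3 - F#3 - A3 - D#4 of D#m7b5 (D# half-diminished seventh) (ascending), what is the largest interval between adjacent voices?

augmented fourth

Adjacent intervals: C#3→F#3 = perfect fourth; F#3→A3 = minor third; A3→D#4 = augmented fourth.
The largest is A3 to D#4, an augmented fourth (6 semitones).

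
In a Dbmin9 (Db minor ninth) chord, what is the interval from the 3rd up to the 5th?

major third

Spelling the chord: Db Fb Ab Cb Eb.
3rd = Fb; 5th = Ab.
Counting 3 letters and 4 half steps from Fb gives a major third.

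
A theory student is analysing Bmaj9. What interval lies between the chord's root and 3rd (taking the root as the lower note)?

major 3rd

Spelling the chord: B D# F# A# C#.
The root is B and the 3rd is D#.
From B to D# is 4 semitones, exactly the major third.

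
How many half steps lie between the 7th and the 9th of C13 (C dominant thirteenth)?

C13 is spelled C, E, G, Bb, D, A.
Bb to D is a major third: 4 semitones.

4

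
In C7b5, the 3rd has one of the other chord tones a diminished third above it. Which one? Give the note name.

Gb

C7b5: C E Gb Bb.
The 3rd is E. A diminished third above E is Gb.
Gb is the chord's 5th.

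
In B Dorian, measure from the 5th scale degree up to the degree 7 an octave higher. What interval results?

Spelling B Dorian: B C# D E F# G# A.
That puts F# below A.
From F# to A: 15 semitones over a tenth = minor.

minor 10th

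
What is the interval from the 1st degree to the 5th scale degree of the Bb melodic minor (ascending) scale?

perfect fifth

Bb melodic minor: Bb C Db Eb F G A.
That puts Bb below F.
Bb up to F spans 5 letter names and 7 semitones — a perfect fifth.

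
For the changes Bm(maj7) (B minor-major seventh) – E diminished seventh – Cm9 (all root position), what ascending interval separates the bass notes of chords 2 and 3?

minor sixth

The roots are E and C.
6 letter names make it a sixth; at 8 semitones (a half step narrower than major) the quality is minor.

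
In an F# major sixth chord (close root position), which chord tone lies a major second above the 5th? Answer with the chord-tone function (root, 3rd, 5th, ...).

6th

F#6 (F# major sixth) is spelled F# A# C# D#.
The 5th is C#. A major second above C# is D#.
D# is the chord's 6th.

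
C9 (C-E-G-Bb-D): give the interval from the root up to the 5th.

That puts C below G.
From C to G is 7 semitones, exactly the perfect fifth.

perfect fifth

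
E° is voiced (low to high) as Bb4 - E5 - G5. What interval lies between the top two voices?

Those voices are E5 and G5.
From E to G: 3 semitones over a third = minor.

minor third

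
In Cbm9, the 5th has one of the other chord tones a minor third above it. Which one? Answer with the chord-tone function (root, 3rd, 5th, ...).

Cbmin9 is spelled Cb Ebb Gb Bbb Db.
The 5th is Gb. A minor third above Gb is Bbb.
Bbb is the chord's 7th.

7th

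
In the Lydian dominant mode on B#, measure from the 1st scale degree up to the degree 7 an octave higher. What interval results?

minor fourteenth

B# lydian dominant: B# C## D## E## F## G## A#.
1st scale degree = B#; degree 7 (up an octave) = A#.
14 letter names make it a fourteenth; at 22 semitones (a half step narrower than major) the quality is minor.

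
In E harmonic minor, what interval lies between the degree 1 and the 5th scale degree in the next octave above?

perfect twelfth

Spelling E harmonic minor: E F# G A B C D#.
Degree 1 = E; 5th scale degree (up an octave) = B.
E up to B spans 12 letter names and 19 semitones — a perfect twelfth.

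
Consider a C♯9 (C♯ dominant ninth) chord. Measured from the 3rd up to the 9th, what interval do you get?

C♯9: C♯-E♯-G♯-B-D♯.
3rd = E♯; 9th = D♯.
E♯ up to D♯ is 10 semitones, a half step narrower than a major seventh, so the interval is minor.

minor 7th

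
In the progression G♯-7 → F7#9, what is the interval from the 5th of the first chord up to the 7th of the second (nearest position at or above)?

diminished second

G♯-7 has D♯ as its 5th, and F7#9 has E♭ as its 7th.
2 letter names make it a second; at 0 semitones (a whole step narrower than major) the quality is diminished.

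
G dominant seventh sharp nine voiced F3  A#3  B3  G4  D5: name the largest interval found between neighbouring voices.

Adjacent intervals: F3→A#3 = augmented third; A#3→B3 = minor second; B3→G4 = minor sixth; G4→D5 = perfect fifth.
The largest is B3 to G4, a minor sixth (8 semitones).

minor sixth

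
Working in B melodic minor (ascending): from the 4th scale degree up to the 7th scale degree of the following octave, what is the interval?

augmented 11th

The scale runs B C♯ D E F♯ G♯ A♯.
4th scale degree = E; scale degree 7 (up an octave) = A♯.
From E to A♯: 18 semitones over an eleventh = augmented.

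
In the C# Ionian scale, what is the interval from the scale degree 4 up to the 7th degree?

A4

C# major: C# D# E# F# G# A# B#.
The scale degree 4 is F# and the degree 7 is B#.
4 letter names make it a fourth; at 6 semitones (a half step wider than perfect) the quality is augmented.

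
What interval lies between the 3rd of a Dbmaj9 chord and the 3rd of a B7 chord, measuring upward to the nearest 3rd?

The 3rd of Dbmaj9 is F; the 3rd of B7 is D#.
6 letter names make it a sixth; at 10 semitones (a half step wider than major) the quality is augmented.

augmented sixth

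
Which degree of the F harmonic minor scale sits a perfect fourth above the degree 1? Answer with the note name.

The scale is F G A♭ B♭ C D♭ E.
The degree 1 is F; a perfect fourth above that is B♭ — scale degree 4.

Bb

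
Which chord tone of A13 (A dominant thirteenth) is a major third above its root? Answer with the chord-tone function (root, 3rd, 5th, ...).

A dominant thirteenth: A, C♯, E, G, B, F♯.
The root is A. A major third above A is C♯.
C♯ is the chord's 3rd.

3rd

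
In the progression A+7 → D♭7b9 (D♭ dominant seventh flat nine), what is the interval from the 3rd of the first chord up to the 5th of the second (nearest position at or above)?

The 3rd of A+7 is C♯; the 5th of D♭7b9 (D♭ dominant seventh flat nine) is A♭.
C♯ up to A♭ is 7 semitones, a whole step narrower than a major sixth, so the interval is diminished.

d6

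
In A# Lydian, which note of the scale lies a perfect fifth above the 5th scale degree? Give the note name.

B#

The scale is A# B# C## D## E# F## G##.
The 5th scale degree is E#; a perfect fifth above that is B# — scale degree 2.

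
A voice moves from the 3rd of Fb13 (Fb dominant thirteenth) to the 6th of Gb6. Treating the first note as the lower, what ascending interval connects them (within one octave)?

The 3rd of Fb13 (Fb dominant thirteenth) is Ab; the 6th of Gb6 is Eb.
Counting 5 letters and 7 half steps from Ab gives a perfect fifth.

P5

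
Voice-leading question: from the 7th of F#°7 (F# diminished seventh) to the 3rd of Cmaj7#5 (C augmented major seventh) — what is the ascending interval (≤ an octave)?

augmented unison

The 7th of F#°7 (F# diminished seventh) is Eb; the 3rd of Cmaj7#5 (C augmented major seventh) is E.
Eb up to E is 1 semitone, a half step wider than a perfect unison, so the interval is augmented.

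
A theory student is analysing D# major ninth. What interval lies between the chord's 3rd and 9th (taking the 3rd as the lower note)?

Spelling the chord: D#, F##, A#, C##, E#.
3rd = F##; 9th = E#.
From F## to E#: 10 semitones over a seventh = minor.

minor seventh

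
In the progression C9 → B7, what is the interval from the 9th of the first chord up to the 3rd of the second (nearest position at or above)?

augmented unison

The 9th of C9 is D; the 3rd of B7 is D♯.
From D to D♯: 1 semitone over a unison = augmented.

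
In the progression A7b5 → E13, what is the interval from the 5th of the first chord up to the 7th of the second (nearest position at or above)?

M7

The 5th of A7b5 is Eb; the 7th of E13 is D.
From Eb to D is 11 semitones, exactly the major seventh.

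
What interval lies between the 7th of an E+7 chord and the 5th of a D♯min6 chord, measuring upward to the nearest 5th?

The 7th of E+7 is D; the 5th of D♯min6 is A♯.
5 letter names make it a fifth; at 8 semitones (a half step wider than perfect) the quality is augmented.

augmented fifth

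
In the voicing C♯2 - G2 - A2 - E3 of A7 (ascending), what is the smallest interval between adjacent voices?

major second

Adjacent intervals: C♯2→G2 = diminished fifth; G2→A2 = major second; A2→E3 = perfect fifth.
The smallest is G2 to A2, a major second (2 semitones).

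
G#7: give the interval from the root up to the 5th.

perfect fifth

The chord tones of G#7 are G#-B#-D#-F#.
So we need the interval from G# up to D#.
From G# to D# is 7 semitones, exactly the perfect fifth.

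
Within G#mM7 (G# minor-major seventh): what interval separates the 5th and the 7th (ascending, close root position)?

M3

The chord tones of G#m(maj7) are G#-B-D#-F##.
That puts D# below F##.
From D# to F## is 4 semitones, exactly the major third.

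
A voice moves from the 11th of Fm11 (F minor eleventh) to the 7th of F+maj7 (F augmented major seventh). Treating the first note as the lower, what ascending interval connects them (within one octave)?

Fm11 (F minor eleventh) has B♭ as its 11th, and F+maj7 (F augmented major seventh) has E as its 7th.
From B♭ to E: 6 semitones over a fourth = augmented.

augmented fourth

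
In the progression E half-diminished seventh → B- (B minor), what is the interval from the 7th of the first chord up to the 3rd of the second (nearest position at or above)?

The 7th of E half-diminished seventh is D; the 3rd of B- (B minor) is D.
Counting 1 letters and 0 half steps from D gives a perfect unison.

P1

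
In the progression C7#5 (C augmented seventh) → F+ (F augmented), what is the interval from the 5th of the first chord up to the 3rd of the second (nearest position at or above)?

minor second

C7#5 (C augmented seventh) has G♯ as its 5th, and F+ (F augmented) has A as its 3rd.
From G♯ to A: 1 semitone over a second = minor.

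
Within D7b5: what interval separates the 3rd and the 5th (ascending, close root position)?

diminished 3rd

D7b5 is spelled D, F#, Ab, C.
That puts F# below Ab.
F# up to Ab is 2 semitones, a whole step narrower than a major third, so the interval is diminished.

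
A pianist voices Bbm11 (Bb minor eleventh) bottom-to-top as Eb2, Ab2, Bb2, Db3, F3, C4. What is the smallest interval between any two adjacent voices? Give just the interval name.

Adjacent intervals: Eb2→Ab2 = perfect fourth; Ab2→Bb2 = major second; Bb2→Db3 = minor third; Db3→F3 = major third; F3→C4 = perfect fifth.
The smallest is Ab2 to Bb2, a major second (2 semitones).

major second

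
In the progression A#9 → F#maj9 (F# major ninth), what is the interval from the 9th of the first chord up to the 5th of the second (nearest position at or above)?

The 9th of A#9 is B#; the 5th of F#maj9 (F# major ninth) is C#.
2 letter names make it a second; at 1 semitone (a half step narrower than major) the quality is minor.

m2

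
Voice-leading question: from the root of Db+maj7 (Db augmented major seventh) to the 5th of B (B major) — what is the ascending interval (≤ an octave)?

Db+maj7 (Db augmented major seventh) has Db as its root, and B (B major) has F# as its 5th.
3 letter names make it a third; at 5 semitones (a half step wider than major) the quality is augmented.

augmented 3rd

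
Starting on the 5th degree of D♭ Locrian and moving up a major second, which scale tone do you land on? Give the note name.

The scale is D♭ E𝄫 F♭ G♭ A𝄫 B𝄫 C♭.
The 5th degree is A𝄫; a major second above that is B𝄫 — scale degree 6.

Bbb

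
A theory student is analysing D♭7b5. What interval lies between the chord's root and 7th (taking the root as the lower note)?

The chord tones of D♭7b5 are D♭–F–A𝄫–C♭.
That puts D♭ below C♭.
From D♭ to C♭: 10 semitones over a seventh = minor.

minor 7th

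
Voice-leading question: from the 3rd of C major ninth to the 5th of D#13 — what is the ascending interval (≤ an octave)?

augmented 4th

C major ninth has E as its 3rd, and D#13 has A# as its 5th.
4 letter names make it a fourth; at 6 semitones (a half step wider than perfect) the quality is augmented.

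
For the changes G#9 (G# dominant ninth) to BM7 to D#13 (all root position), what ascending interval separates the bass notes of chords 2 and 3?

major third

The roots are B and D#.
From B to D# is 4 semitones, exactly the major third.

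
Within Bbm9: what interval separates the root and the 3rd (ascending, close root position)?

Bbm9 is spelled Bb-Db-F-Ab-C.
Root = Bb; 3rd = Db.
Bb up to Db is 3 semitones, a half step narrower than a major third, so the interval is minor.

minor third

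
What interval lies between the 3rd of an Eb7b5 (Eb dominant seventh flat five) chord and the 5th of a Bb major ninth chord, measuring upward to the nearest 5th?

The 3rd of Eb7b5 (Eb dominant seventh flat five) is G; the 5th of Bb major ninth is F.
7 letter names make it a seventh; at 10 semitones (a half step narrower than major) the quality is minor.

minor 7th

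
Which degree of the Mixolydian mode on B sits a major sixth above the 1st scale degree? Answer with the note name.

G#

The scale is B C# D# E F# G# A.
The 1st scale degree is B; a major sixth above that is G# — scale degree 6.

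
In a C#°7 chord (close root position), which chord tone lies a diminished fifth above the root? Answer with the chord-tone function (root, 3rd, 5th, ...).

C# diminished seventh: C#–E–G–Bb.
The root is C#. A diminished fifth above C# is G.
G is the chord's 5th.

5th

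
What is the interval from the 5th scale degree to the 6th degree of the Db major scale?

major 2nd

Db major: Db Eb F Gb Ab Bb C.
5th scale degree = Ab; degree 6 = Bb.
From Ab to Bb is 2 semitones, exactly the major second.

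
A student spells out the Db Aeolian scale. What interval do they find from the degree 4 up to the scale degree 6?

Spelling the Db Aeolian scale: Db Eb Fb Gb Ab Bbb Cb.
That puts Gb below Bbb.
3 letter names make it a third; at 3 semitones (a half step narrower than major) the quality is minor.

minor third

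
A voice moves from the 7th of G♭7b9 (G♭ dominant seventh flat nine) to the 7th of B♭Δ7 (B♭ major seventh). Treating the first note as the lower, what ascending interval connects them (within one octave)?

The 7th of G♭7b9 (G♭ dominant seventh flat nine) is F♭; the 7th of B♭Δ7 (B♭ major seventh) is A.
F♭ up to A is 5 semitones, a half step wider than a major third, so the interval is augmented.

augmented third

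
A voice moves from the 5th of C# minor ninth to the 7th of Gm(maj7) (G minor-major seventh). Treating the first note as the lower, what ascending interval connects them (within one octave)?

The 5th of C# minor ninth is G#; the 7th of Gm(maj7) (G minor-major seventh) is F#.
7 letter names make it a seventh; at 10 semitones (a half step narrower than major) the quality is minor.

minor seventh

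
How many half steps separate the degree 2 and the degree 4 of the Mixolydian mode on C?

The scale is C D E F G A Bb.
D up to F is a minor third — 3 semitones.

3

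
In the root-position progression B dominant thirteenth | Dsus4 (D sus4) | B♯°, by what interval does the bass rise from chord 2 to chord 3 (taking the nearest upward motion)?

The roots are D and B♯.
6 letter names make it a sixth; at 10 semitones (a half step wider than major) the quality is augmented.

augmented sixth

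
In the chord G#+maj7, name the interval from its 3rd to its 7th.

G#maj7#5: G#, B#, D##, F##.
3rd = B#; 7th = F##.
From B# to F## is 7 semitones, exactly the perfect fifth.

perfect fifth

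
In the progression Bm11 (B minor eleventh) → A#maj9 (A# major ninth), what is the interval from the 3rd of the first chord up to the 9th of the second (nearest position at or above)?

augmented sixth

Bm11 (B minor eleventh) has D as its 3rd, and A#maj9 (A# major ninth) has B# as its 9th.
D up to B# is 10 semitones, a half step wider than a major sixth, so the interval is augmented.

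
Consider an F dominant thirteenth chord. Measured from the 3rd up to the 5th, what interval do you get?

minor third

F dominant thirteenth is spelled F A C Eb G D.
So we need the interval from A up to C.
A up to C is 3 semitones, a half step narrower than a major third, so the interval is minor.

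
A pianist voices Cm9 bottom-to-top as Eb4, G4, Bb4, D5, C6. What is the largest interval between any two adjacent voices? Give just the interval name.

minor seventh

Adjacent intervals: Eb4→G4 = major third; G4→Bb4 = minor third; Bb4→D5 = major third; D5→C6 = minor seventh.
The largest is D5 to C6, a minor seventh (10 semitones).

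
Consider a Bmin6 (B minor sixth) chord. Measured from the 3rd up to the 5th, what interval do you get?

major third

Spelling the chord: B D F# G#.
3rd = D; 5th = F#.
D up to F# spans 3 letter names and 4 semitones — a major third.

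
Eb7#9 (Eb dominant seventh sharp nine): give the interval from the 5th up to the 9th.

Eb dominant seventh sharp nine is spelled Eb G Bb Db F#.
5th = Bb; 9th = F#.
From Bb to F#: 8 semitones over a fifth = augmented.

augmented fifth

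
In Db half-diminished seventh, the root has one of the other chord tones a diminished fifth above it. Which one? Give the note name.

Dbø7: Db–Fb–Abb–Cb.
The root is Db. A diminished fifth above Db is Abb.
Abb is the chord's 5th.

Abb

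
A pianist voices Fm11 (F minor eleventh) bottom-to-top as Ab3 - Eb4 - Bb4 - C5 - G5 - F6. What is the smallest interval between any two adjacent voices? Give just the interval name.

Adjacent intervals: Ab3→Eb4 = perfect fifth; Eb4→Bb4 = perfect fifth; Bb4→C5 = major second; C5→G5 = perfect fifth; G5→F6 = minor seventh.
The smallest is Bb4 to C5, a major second (2 semitones).

major second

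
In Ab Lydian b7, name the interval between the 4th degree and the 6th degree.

minor 3rd

Ab lydian dominant: Ab Bb C D Eb F Gb.
That puts D below F.
3 letter names make it a third; at 3 semitones (a half step narrower than major) the quality is minor.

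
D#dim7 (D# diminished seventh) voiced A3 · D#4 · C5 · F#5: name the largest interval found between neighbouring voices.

Adjacent intervals: A3→D#4 = augmented fourth; D#4→C5 = diminished seventh; C5→F#5 = augmented fourth.
The largest is D#4 to C5, a diminished seventh (9 semitones).

diminished 7th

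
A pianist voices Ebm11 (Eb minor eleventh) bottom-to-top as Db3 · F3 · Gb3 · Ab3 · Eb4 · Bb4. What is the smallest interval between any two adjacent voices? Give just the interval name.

minor 2nd

Adjacent intervals: Db3→F3 = major third; F3→Gb3 = minor second; Gb3→Ab3 = major second; Ab3→Eb4 = perfect fifth; Eb4→Bb4 = perfect fifth.
The smallest is F3 to Gb3, a minor second (1 semitone).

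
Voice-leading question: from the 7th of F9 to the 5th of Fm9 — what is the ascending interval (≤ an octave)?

F9 has Eb as its 7th, and Fm9 has C as its 5th.
From Eb to C is 9 semitones, exactly the major sixth.

major sixth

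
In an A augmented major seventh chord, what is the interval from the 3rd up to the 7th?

perfect fifth

Amaj7#5 (A augmented major seventh) is spelled A-C#-E#-G#.
The 3rd is C# and the 7th is G#.
C# up to G# spans 5 letter names and 7 semitones — a perfect fifth.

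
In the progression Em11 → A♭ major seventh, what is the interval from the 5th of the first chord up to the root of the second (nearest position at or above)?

diminished 7th

Em11 has B as its 5th, and A♭ major seventh has A♭ as its root.
7 letter names make it a seventh; at 9 semitones (a whole step narrower than major) the quality is diminished.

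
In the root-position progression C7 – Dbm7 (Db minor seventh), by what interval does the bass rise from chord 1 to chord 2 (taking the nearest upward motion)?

minor 2nd

The roots are C and Db.
C up to Db is 1 semitone, a half step narrower than a major second, so the interval is minor.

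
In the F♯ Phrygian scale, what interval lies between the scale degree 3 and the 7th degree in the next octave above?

perfect twelfth

Spelling the F♯ Phrygian scale: F♯ G A B C♯ D E.
So we need the interval from A up to E.
Counting 12 letters and 19 half steps from A gives a perfect twelfth.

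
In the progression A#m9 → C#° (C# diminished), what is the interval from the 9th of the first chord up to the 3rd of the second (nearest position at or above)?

The 9th of A#m9 is B#; the 3rd of C#° (C# diminished) is E.
B# up to E is 4 semitones, a half step narrower than a perfect fourth, so the interval is diminished.

diminished fourth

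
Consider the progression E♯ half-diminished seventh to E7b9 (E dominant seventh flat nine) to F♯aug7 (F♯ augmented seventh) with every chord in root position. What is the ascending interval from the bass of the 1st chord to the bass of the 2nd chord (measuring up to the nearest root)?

The roots are E♯ and E.
E♯ up to E is 11 semitones, a half step narrower than a perfect octave, so the interval is diminished.

diminished octave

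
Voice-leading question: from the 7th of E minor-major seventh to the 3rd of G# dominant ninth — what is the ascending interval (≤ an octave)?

E minor-major seventh has D# as its 7th, and G# dominant ninth has B# as its 3rd.
From D# to B# is 9 semitones, exactly the major sixth.

major 6th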